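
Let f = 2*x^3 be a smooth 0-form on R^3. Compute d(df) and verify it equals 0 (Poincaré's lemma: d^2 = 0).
d(df) = 0

Step 1: df = sum_i (∂f/∂x_i) dx_i = (6*x^2) dx + (0) dy + (0) dz.
Step 2: Apply d again. Using the 1-form formula, the coefficient of dx ∧ dy in d(df) is ∂^2 f/∂x ∂y - ∂^2 f/∂y ∂x = (0) - (0) = 0 (equality of mixed partials for smooth f).
Similarly for dx ∧ dz and dy ∧ dz — all coefficients vanish. So d(df) = 0.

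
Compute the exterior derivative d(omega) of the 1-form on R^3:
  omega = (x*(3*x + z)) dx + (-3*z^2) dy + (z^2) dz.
d(omega) = (-x) dx ∧ dz + (6*z) dy ∧ dz

For a 1-form omega = sum_i f_i dx_i, the exterior derivative is
  d(omega) = sum_{i < j} (∂f_j/∂x_i - ∂f_i/∂x_j) dx_i ∧ dx_j.
  coefficient of dx ∧ dz: ∂f_3/∂x - ∂f_1/∂z = ∂(z^2)/∂x - ∂(x*(3*x + z))/∂z = -x
  coefficient of dy ∧ dz: ∂f_3/∂y - ∂f_2/∂z = ∂(z^2)/∂y - ∂(-3*z^2)/∂z = 6*z
Assembling: d(omega) = (-x) dx ∧ dz + (6*z) dy ∧ dz.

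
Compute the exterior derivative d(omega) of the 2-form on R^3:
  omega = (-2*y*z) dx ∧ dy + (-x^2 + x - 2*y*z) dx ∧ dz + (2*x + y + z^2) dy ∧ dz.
d(omega) = (-2*y + 2*z + 2) dx ∧ dy ∧ dz

For a 2-form omega = sum_{i<j} g_{ij} dx_i ∧ dx_j, the exterior derivative is
  d(omega) = sum_{i<j} d(g_{ij}) ∧ dx_i ∧ dx_j = sum_{i<j, k} (∂g_{ij}/∂x_k) dx_k ∧ dx_i ∧ dx_j.
Expand each term, using dx_k ∧ dx_i ∧ dx_j = sgn(permutation) dx_{(a)} ∧ dx_{(b)} ∧ dx_{(c)} with (a < b < c) sorted:
  d(-2*y*z) includes (∂/∂z)(-2*y*z) dz = (-2*y) dz, which multiplied by dx ∧ dy gives (-2*y) dx ∧ dy ∧ dz
  d(-x^2 + x - 2*y*z) includes (∂/∂y)(-x^2 + x - 2*y*z) dy = (-2*z) dy, which multiplied by dx ∧ dz gives (2*z) dx ∧ dy ∧ dz
  d(2*x + y + z^2) includes (∂/∂x)(2*x + y + z^2) dx = (2) dx, which multiplied by dy ∧ dz gives (2) dx ∧ dy ∧ dz
Collecting like 3-forms: d(omega) = (-2*y + 2*z + 2) dx ∧ dy ∧ dz.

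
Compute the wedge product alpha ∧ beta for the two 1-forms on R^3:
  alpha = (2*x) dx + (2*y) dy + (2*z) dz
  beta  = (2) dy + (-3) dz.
alpha ∧ beta = (4*x) dx ∧ dy + (-6*x) dx ∧ dz + (-6*y - 4*z) dy ∧ dz

Distribute the wedge, using dx_i ∧ dx_j = -dx_j ∧ dx_i and dx_i ∧ dx_i = 0. For each pair (i, j) with i < j, the coefficient of dx_i ∧ dx_j in alpha ∧ beta is (alpha_i * beta_j - alpha_j * beta_i). Collecting: alpha ∧ beta = (4*x) dx ∧ dy + (-6*x) dx ∧ dz + (-6*y - 4*z) dy ∧ dz.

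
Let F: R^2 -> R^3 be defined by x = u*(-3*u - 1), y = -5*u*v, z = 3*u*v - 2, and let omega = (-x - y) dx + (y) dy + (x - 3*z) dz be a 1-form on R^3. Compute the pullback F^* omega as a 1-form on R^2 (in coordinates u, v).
F^* omega = (-18*u^3 - 39*u^2*v - 9*u^2 - 2*u*v^2 - 8*u*v - u + 18*v) du + (u*(-9*u^2 - 2*u*v - 3*u + 18)) dv

Using F^*(f dg) = (f ∘ F) d(g ∘ F), substitute each coordinate x_i by F_i(u, v) in f_i, and replace dx_i by d F_i = (∂F_i/∂u) du + (∂F_i/∂v) dv.
  For the x component: f_1(F) = u*(3*u + 5*v + 1); d F_1 = (-6*u - 1) du + (0) dv
  For the y component: f_2(F) = -5*u*v; d F_2 = (-5*v) du + (-5*u) dv
  For the z component: f_3(F) = -3*u^2 - 9*u*v - u + 6; d F_3 = (3*v) du + (3*u) dv
Combining and collecting du, dv coefficients:
  coeff of du: -18*u^3 - 39*u^2*v - 9*u^2 - 2*u*v^2 - 8*u*v - u + 18*v
  coeff of dv: u*(-9*u^2 - 2*u*v - 3*u + 18)
F^* omega = (-18*u^3 - 39*u^2*v - 9*u^2 - 2*u*v^2 - 8*u*v - u + 18*v) du + (u*(-9*u^2 - 2*u*v - 3*u + 18)) dv.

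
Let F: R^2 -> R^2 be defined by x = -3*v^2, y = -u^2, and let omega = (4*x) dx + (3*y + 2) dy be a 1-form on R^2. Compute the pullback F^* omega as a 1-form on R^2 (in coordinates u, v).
F^* omega = (6*u^3 - 4*u) du + (72*v^3) dv

Using F^*(f dg) = (f ∘ F) d(g ∘ F), substitute each coordinate x_i by F_i(u, v) in f_i, and replace dx_i by d F_i = (∂F_i/∂u) du + (∂F_i/∂v) dv.
  For the x component: f_1(F) = -12*v^2; d F_1 = (0) du + (-6*v) dv
  For the y component: f_2(F) = 2 - 3*u^2; d F_2 = (-2*u) du + (0) dv
Combining and collecting du, dv coefficients:
  coeff of du: 6*u^3 - 4*u
  coeff of dv: 72*v^3
F^* omega = (6*u^3 - 4*u) du + (72*v^3) dv.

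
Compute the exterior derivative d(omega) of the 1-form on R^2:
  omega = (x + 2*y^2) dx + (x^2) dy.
d(omega) = (2*x - 4*y) dx ∧ dy

For a 1-form omega = sum_i f_i dx_i, the exterior derivative is
  d(omega) = sum_{i < j} (∂f_j/∂x_i - ∂f_i/∂x_j) dx_i ∧ dx_j.
  coefficient of dx ∧ dy: ∂f_2/∂x - ∂f_1/∂y = ∂(x^2)/∂x - ∂(x + 2*y^2)/∂y = 2*x - 4*y
Assembling: d(omega) = (2*x - 4*y) dx ∧ dy.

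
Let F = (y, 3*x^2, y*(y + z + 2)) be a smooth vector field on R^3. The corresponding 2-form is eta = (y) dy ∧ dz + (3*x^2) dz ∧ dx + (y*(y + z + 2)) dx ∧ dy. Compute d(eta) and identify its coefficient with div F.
d(eta) = (y) dx ∧ dy ∧ dz; div F = y

For a 2-form in R^3 of the form above, applying d gives a 3-form with coefficient ∂P/∂x + ∂Q/∂y + ∂R/∂z:
  ∂P/∂x = 0
  ∂Q/∂y = 0
  ∂R/∂z = y
Sum = y, which is exactly div F.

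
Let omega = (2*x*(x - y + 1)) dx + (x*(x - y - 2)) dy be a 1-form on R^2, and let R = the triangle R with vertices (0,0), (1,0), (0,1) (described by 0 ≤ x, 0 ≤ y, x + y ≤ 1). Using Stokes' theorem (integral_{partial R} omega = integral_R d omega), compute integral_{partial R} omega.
integral_(partial R) omega = -1/2

Stokes: integral_partial_R omega = integral_R d omega with d omega = (∂Q/∂x - ∂P/∂y) dx ∧ dy.
  ∂Q/∂x = 2*x - y - 2
  ∂P/∂y = -2*x
  integrand = ∂Q/∂x - ∂P/∂y = 4*x - y - 2.
Integrating over R: integral_0^1 integral_0^{1-x} (4*x - y - 2) dy dx = -1/2.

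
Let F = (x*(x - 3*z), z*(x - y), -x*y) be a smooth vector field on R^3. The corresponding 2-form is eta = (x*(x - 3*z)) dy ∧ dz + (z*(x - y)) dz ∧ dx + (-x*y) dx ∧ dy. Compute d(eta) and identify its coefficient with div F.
d(eta) = (2*x - 4*z) dx ∧ dy ∧ dz; div F = 2*x - 4*z

For a 2-form in R^3 of the form above, applying d gives a 3-form with coefficient ∂P/∂x + ∂Q/∂y + ∂R/∂z:
  ∂P/∂x = 2*x - 3*z
  ∂Q/∂y = -z
  ∂R/∂z = 0
Sum = 2*x - 4*z, which is exactly div F.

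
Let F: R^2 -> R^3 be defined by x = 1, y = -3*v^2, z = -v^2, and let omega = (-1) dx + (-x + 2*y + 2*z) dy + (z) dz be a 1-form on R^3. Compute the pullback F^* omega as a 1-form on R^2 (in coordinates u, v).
F^* omega = (50*v^3 + 6*v) dv

Using F^*(f dg) = (f ∘ F) d(g ∘ F), substitute each coordinate x_i by F_i(u, v) in f_i, and replace dx_i by d F_i = (∂F_i/∂u) du + (∂F_i/∂v) dv.
  For the x component: f_1(F) = -1; d F_1 = (0) du + (0) dv
  For the y component: f_2(F) = -8*v^2 - 1; d F_2 = (0) du + (-6*v) dv
  For the z component: f_3(F) = -v^2; d F_3 = (0) du + (-2*v) dv
Combining and collecting du, dv coefficients:
  coeff of du: 0
  coeff of dv: 50*v^3 + 6*v
F^* omega = (50*v^3 + 6*v) dv.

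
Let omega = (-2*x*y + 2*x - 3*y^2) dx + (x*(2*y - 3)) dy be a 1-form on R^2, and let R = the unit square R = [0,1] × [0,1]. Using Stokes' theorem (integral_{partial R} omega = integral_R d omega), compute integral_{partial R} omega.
integral_(partial R) omega = 2

Stokes: integral_partial_R omega = integral_R d omega with d omega = (∂Q/∂x - ∂P/∂y) dx ∧ dy.
  ∂Q/∂x = 2*y - 3
  ∂P/∂y = -2*x - 6*y
  integrand = ∂Q/∂x - ∂P/∂y = 2*x + 8*y - 3.
Integrating over R: integral_0^1 integral_0^1 (2*x + 8*y - 3) dx dy = 2.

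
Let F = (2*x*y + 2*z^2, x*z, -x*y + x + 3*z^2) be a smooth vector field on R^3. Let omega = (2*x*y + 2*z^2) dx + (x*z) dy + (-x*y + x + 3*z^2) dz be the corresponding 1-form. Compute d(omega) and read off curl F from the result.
d(omega) = (-2*x) dy ∧ dz + (y + 4*z - 1) dz ∧ dx + (-2*x + z) dx ∧ dy; curl F = (-2*x, y + 4*z - 1, -2*x + z)

d omega = sum_{i<j} (∂f_j/∂x_i - ∂f_i/∂x_j) dx_i ∧ dx_j. Under the identification (dy ∧ dz, dz ∧ dx, dx ∧ dy) ↔ (e_x, e_y, e_z), the coefficients are exactly the components of curl F. Compute:
  ∂R/∂y - ∂Q/∂z = (-x) - (x) = -2*x
  ∂P/∂z - ∂R/∂x = (4*z) - (1 - y) = y + 4*z - 1
  ∂Q/∂x - ∂P/∂y = (z) - (2*x) = -2*x + z.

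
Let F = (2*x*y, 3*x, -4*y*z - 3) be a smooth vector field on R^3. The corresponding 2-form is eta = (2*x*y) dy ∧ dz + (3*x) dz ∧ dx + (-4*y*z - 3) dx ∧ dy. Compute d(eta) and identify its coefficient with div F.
d(eta) = (-2*y) dx ∧ dy ∧ dz; div F = -2*y

For a 2-form in R^3 of the form above, applying d gives a 3-form with coefficient ∂P/∂x + ∂Q/∂y + ∂R/∂z:
  ∂P/∂x = 2*y
  ∂Q/∂y = 0
  ∂R/∂z = -4*y
Sum = -2*y, which is exactly div F.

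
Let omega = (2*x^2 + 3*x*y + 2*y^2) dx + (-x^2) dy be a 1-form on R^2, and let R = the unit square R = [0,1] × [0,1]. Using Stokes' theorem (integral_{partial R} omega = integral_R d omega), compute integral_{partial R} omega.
integral_(partial R) omega = -9/2

Stokes: integral_partial_R omega = integral_R d omega with d omega = (∂Q/∂x - ∂P/∂y) dx ∧ dy.
  ∂Q/∂x = -2*x
  ∂P/∂y = 3*x + 4*y
  integrand = ∂Q/∂x - ∂P/∂y = -5*x - 4*y.
Integrating over R: integral_0^1 integral_0^1 (-5*x - 4*y) dx dy = -9/2.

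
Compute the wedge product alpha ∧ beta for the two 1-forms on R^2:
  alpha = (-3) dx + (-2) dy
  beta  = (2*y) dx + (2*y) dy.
alpha ∧ beta = (-2*y) dx ∧ dy

Distribute the wedge, using dx_i ∧ dx_j = -dx_j ∧ dx_i and dx_i ∧ dx_i = 0. For each pair (i, j) with i < j, the coefficient of dx_i ∧ dx_j in alpha ∧ beta is (alpha_i * beta_j - alpha_j * beta_i). Collecting: alpha ∧ beta = (-2*y) dx ∧ dy.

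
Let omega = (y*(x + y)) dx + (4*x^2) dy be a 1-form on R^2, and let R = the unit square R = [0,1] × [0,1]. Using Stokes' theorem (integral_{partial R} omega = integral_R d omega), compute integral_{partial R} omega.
integral_(partial R) omega = 5/2

Stokes: integral_partial_R omega = integral_R d omega with d omega = (∂Q/∂x - ∂P/∂y) dx ∧ dy.
  ∂Q/∂x = 8*x
  ∂P/∂y = x + 2*y
  integrand = ∂Q/∂x - ∂P/∂y = 7*x - 2*y.
Integrating over R: integral_0^1 integral_0^1 (7*x - 2*y) dx dy = 5/2.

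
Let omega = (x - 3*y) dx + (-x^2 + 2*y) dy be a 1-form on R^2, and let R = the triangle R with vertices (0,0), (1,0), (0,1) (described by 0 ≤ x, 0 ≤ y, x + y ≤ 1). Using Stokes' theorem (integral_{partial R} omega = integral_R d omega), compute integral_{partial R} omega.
integral_(partial R) omega = 7/6

Stokes: integral_partial_R omega = integral_R d omega with d omega = (∂Q/∂x - ∂P/∂y) dx ∧ dy.
  ∂Q/∂x = -2*x
  ∂P/∂y = -3
  integrand = ∂Q/∂x - ∂P/∂y = 3 - 2*x.
Integrating over R: integral_0^1 integral_0^{1-x} (3 - 2*x) dy dx = 7/6.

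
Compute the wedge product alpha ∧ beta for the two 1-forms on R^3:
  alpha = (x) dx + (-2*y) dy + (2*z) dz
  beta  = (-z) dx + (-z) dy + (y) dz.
alpha ∧ beta = (-z*(x + 2*y)) dx ∧ dy + (x*y + 2*z^2) dx ∧ dz + (-2*y^2 + 2*z^2) dy ∧ dz

Distribute the wedge, using dx_i ∧ dx_j = -dx_j ∧ dx_i and dx_i ∧ dx_i = 0. For each pair (i, j) with i < j, the coefficient of dx_i ∧ dx_j in alpha ∧ beta is (alpha_i * beta_j - alpha_j * beta_i). Collecting: alpha ∧ beta = (-z*(x + 2*y)) dx ∧ dy + (x*y + 2*z^2) dx ∧ dz + (-2*y^2 + 2*z^2) dy ∧ dz.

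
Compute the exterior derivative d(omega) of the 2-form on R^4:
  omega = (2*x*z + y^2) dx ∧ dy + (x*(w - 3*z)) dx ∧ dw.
d(omega) = (2*x) dx ∧ dy ∧ dz + (3*x) dx ∧ dz ∧ dw

For a 2-form omega = sum_{i<j} g_{ij} dx_i ∧ dx_j, the exterior derivative is
  d(omega) = sum_{i<j} d(g_{ij}) ∧ dx_i ∧ dx_j = sum_{i<j, k} (∂g_{ij}/∂x_k) dx_k ∧ dx_i ∧ dx_j.
Expand each term, using dx_k ∧ dx_i ∧ dx_j = sgn(permutation) dx_{(a)} ∧ dx_{(b)} ∧ dx_{(c)} with (a < b < c) sorted:
  d(2*x*z + y^2) includes (∂/∂z)(2*x*z + y^2) dz = (2*x) dz, which multiplied by dx ∧ dy gives (2*x) dx ∧ dy ∧ dz
  d(x*(w - 3*z)) includes (∂/∂z)(x*(w - 3*z)) dz = (-3*x) dz, which multiplied by dx ∧ dw gives (3*x) dx ∧ dz ∧ dw
Collecting like 3-forms: d(omega) = (2*x) dx ∧ dy ∧ dz + (3*x) dx ∧ dz ∧ dw.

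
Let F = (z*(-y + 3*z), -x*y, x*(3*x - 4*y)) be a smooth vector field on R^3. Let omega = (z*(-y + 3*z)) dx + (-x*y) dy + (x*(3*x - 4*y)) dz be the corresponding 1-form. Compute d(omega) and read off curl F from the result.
d(omega) = (-4*x) dy ∧ dz + (-6*x + 3*y + 6*z) dz ∧ dx + (-y + z) dx ∧ dy; curl F = (-4*x, -6*x + 3*y + 6*z, -y + z)

d omega = sum_{i<j} (∂f_j/∂x_i - ∂f_i/∂x_j) dx_i ∧ dx_j. Under the identification (dy ∧ dz, dz ∧ dx, dx ∧ dy) ↔ (e_x, e_y, e_z), the coefficients are exactly the components of curl F. Compute:
  ∂R/∂y - ∂Q/∂z = (-4*x) - (0) = -4*x
  ∂P/∂z - ∂R/∂x = (-y + 6*z) - (6*x - 4*y) = -6*x + 3*y + 6*z
  ∂Q/∂x - ∂P/∂y = (-y) - (-z) = -y + z.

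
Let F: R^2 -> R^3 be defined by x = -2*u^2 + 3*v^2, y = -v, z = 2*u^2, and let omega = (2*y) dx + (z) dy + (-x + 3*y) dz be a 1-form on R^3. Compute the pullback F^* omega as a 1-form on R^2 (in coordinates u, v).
F^* omega = (4*u*(2*u^2 - 3*v^2 - v)) du + (-2*u^2 - 12*v^2) dv

Using F^*(f dg) = (f ∘ F) d(g ∘ F), substitute each coordinate x_i by F_i(u, v) in f_i, and replace dx_i by d F_i = (∂F_i/∂u) du + (∂F_i/∂v) dv.
  For the x component: f_1(F) = -2*v; d F_1 = (-4*u) du + (6*v) dv
  For the y component: f_2(F) = 2*u^2; d F_2 = (0) du + (-1) dv
  For the z component: f_3(F) = 2*u^2 - 3*v^2 - 3*v; d F_3 = (4*u) du + (0) dv
Combining and collecting du, dv coefficients:
  coeff of du: 4*u*(2*u^2 - 3*v^2 - v)
  coeff of dv: -2*u^2 - 12*v^2
F^* omega = (4*u*(2*u^2 - 3*v^2 - v)) du + (-2*u^2 - 12*v^2) dv.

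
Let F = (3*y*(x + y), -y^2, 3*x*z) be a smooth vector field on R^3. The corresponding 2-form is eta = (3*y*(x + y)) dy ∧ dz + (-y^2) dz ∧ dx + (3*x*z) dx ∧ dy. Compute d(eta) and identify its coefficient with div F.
d(eta) = (3*x + y) dx ∧ dy ∧ dz; div F = 3*x + y

For a 2-form in R^3 of the form above, applying d gives a 3-form with coefficient ∂P/∂x + ∂Q/∂y + ∂R/∂z:
  ∂P/∂x = 3*y
  ∂Q/∂y = -2*y
  ∂R/∂z = 3*x
Sum = 3*x + y, which is exactly div F.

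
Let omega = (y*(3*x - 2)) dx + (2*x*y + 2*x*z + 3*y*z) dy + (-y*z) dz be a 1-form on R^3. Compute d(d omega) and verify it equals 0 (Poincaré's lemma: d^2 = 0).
d(d omega) = 0

Step 1: d omega = sum_{i<j} (∂f_j/∂x_i - ∂f_i/∂x_j) dx_i ∧ dx_j:
  coeff of dx ∧ dy: -3*x + 2*y + 2*z + 2
  coeff of dx ∧ dz: 0
  coeff of dy ∧ dz: -2*x - 3*y - z
Step 2: Apply d again to each 2-form coefficient. The only possible 3-form in R^3 is dx ∧ dy ∧ dz, with coefficient
  ∂(coeff of dy∧dz)/∂x - ∂(coeff of dx∧dz)/∂y + ∂(coeff of dx∧dy)/∂z
  = ∂/∂x (-2*x - 3*y - z) - ∂/∂y (0) + ∂/∂z (-3*x + 2*y + 2*z + 2).
Each of these terms simplifies to sums of mixed partials that cancel in pairs. The result is 0 (by equality of mixed partials for smooth functions — Schwarz / Clairaut).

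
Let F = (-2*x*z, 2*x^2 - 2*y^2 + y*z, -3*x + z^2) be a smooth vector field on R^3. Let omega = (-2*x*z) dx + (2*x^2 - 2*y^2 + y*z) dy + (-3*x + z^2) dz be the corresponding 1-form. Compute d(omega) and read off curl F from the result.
d(omega) = (-y) dy ∧ dz + (3 - 2*x) dz ∧ dx + (4*x) dx ∧ dy; curl F = (-y, 3 - 2*x, 4*x)

d omega = sum_{i<j} (∂f_j/∂x_i - ∂f_i/∂x_j) dx_i ∧ dx_j. Under the identification (dy ∧ dz, dz ∧ dx, dx ∧ dy) ↔ (e_x, e_y, e_z), the coefficients are exactly the components of curl F. Compute:
  ∂R/∂y - ∂Q/∂z = (0) - (y) = -y
  ∂P/∂z - ∂R/∂x = (-2*x) - (-3) = 3 - 2*x
  ∂Q/∂x - ∂P/∂y = (4*x) - (0) = 4*x.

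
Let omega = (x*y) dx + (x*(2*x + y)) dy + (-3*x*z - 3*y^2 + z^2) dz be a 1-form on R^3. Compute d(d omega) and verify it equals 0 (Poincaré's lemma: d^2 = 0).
d(d omega) = 0

Step 1: d omega = sum_{i<j} (∂f_j/∂x_i - ∂f_i/∂x_j) dx_i ∧ dx_j:
  coeff of dx ∧ dy: 3*x + y
  coeff of dx ∧ dz: -3*z
  coeff of dy ∧ dz: -6*y
Step 2: Apply d again to each 2-form coefficient. The only possible 3-form in R^3 is dx ∧ dy ∧ dz, with coefficient
  ∂(coeff of dy∧dz)/∂x - ∂(coeff of dx∧dz)/∂y + ∂(coeff of dx∧dy)/∂z
  = ∂/∂x (-6*y) - ∂/∂y (-3*z) + ∂/∂z (3*x + y).
Each of these terms simplifies to sums of mixed partials that cancel in pairs. The result is 0 (by equality of mixed partials for smooth functions — Schwarz / Clairaut).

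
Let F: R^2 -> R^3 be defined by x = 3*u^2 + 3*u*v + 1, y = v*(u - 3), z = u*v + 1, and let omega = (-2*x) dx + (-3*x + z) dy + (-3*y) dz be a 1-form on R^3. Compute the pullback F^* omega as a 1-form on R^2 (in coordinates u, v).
F^* omega = (-36*u^3 - 63*u^2*v - 29*u*v^2 - 12*u + 9*v^2 - 8*v) du + (-27*u^3 - 29*u^2*v + 27*u^2 + 33*u*v - 8*u + 6) dv

Using F^*(f dg) = (f ∘ F) d(g ∘ F), substitute each coordinate x_i by F_i(u, v) in f_i, and replace dx_i by d F_i = (∂F_i/∂u) du + (∂F_i/∂v) dv.
  For the x component: f_1(F) = -6*u^2 - 6*u*v - 2; d F_1 = (6*u + 3*v) du + (3*u) dv
  For the y component: f_2(F) = -9*u^2 - 8*u*v - 2; d F_2 = (v) du + (u - 3) dv
  For the z component: f_3(F) = 3*v*(3 - u); d F_3 = (v) du + (u) dv
Combining and collecting du, dv coefficients:
  coeff of du: -36*u^3 - 63*u^2*v - 29*u*v^2 - 12*u + 9*v^2 - 8*v
  coeff of dv: -27*u^3 - 29*u^2*v + 27*u^2 + 33*u*v - 8*u + 6
F^* omega = (-36*u^3 - 63*u^2*v - 29*u*v^2 - 12*u + 9*v^2 - 8*v) du + (-27*u^3 - 29*u^2*v + 27*u^2 + 33*u*v - 8*u + 6) dv.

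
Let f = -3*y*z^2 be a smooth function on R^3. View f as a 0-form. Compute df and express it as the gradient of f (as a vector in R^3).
df = (0) dx + (-3*z^2) dy + (-6*y*z) dz; grad f = (0, -3*z^2, -6*y*z)

For a 0-form f, d f = (∂f/∂x) dx + (∂f/∂y) dy + (∂f/∂z) dz. The components of the vector representation are exactly the entries of grad f in Cartesian coordinates:
  ∂f/∂x = 0
  ∂f/∂y = -3*z^2
  ∂f/∂z = -6*y*z.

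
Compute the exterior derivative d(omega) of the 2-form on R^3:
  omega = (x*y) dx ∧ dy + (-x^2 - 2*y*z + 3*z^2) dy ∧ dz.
d(omega) = (-2*x) dx ∧ dy ∧ dz

For a 2-form omega = sum_{i<j} g_{ij} dx_i ∧ dx_j, the exterior derivative is
  d(omega) = sum_{i<j} d(g_{ij}) ∧ dx_i ∧ dx_j = sum_{i<j, k} (∂g_{ij}/∂x_k) dx_k ∧ dx_i ∧ dx_j.
Expand each term, using dx_k ∧ dx_i ∧ dx_j = sgn(permutation) dx_{(a)} ∧ dx_{(b)} ∧ dx_{(c)} with (a < b < c) sorted:
  d(-x^2 - 2*y*z + 3*z^2) includes (∂/∂x)(-x^2 - 2*y*z + 3*z^2) dx = (-2*x) dx, which multiplied by dy ∧ dz gives (-2*x) dx ∧ dy ∧ dz
Collecting like 3-forms: d(omega) = (-2*x) dx ∧ dy ∧ dz.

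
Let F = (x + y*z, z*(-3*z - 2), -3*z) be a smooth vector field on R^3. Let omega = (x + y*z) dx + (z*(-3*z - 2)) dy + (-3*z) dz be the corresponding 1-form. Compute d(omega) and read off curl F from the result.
d(omega) = (6*z + 2) dy ∧ dz + (y) dz ∧ dx + (-z) dx ∧ dy; curl F = (6*z + 2, y, -z)

d omega = sum_{i<j} (∂f_j/∂x_i - ∂f_i/∂x_j) dx_i ∧ dx_j. Under the identification (dy ∧ dz, dz ∧ dx, dx ∧ dy) ↔ (e_x, e_y, e_z), the coefficients are exactly the components of curl F. Compute:
  ∂R/∂y - ∂Q/∂z = (0) - (-6*z - 2) = 6*z + 2
  ∂P/∂z - ∂R/∂x = (y) - (0) = y
  ∂Q/∂x - ∂P/∂y = (0) - (z) = -z.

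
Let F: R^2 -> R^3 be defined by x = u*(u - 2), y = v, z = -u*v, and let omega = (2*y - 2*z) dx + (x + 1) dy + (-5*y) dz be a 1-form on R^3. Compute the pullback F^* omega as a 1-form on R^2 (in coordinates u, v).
F^* omega = (v*(4*u^2 + 5*v - 4)) du + (u^2 + 5*u*v - 2*u + 1) dv

Using F^*(f dg) = (f ∘ F) d(g ∘ F), substitute each coordinate x_i by F_i(u, v) in f_i, and replace dx_i by d F_i = (∂F_i/∂u) du + (∂F_i/∂v) dv.
  For the x component: f_1(F) = 2*v*(u + 1); d F_1 = (2*u - 2) du + (0) dv
  For the y component: f_2(F) = u^2 - 2*u + 1; d F_2 = (0) du + (1) dv
  For the z component: f_3(F) = -5*v; d F_3 = (-v) du + (-u) dv
Combining and collecting du, dv coefficients:
  coeff of du: v*(4*u^2 + 5*v - 4)
  coeff of dv: u^2 + 5*u*v - 2*u + 1
F^* omega = (v*(4*u^2 + 5*v - 4)) du + (u^2 + 5*u*v - 2*u + 1) dv.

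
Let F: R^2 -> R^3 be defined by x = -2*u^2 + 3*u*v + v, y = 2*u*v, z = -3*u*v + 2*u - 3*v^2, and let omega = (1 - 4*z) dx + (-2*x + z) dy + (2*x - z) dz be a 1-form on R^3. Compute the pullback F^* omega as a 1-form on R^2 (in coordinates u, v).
F^* omega = (-28*u^2*v + 24*u^2 - 57*u*v^2 + 4*u*v - 8*u + 21*v^3 - 4*v^2 + 7*v) du + (20*u^3 + 15*u^2*v - 14*u^2 - 33*u*v^2 + 14*u*v - 5*u - 18*v^3 + 1) dv

Using F^*(f dg) = (f ∘ F) d(g ∘ F), substitute each coordinate x_i by F_i(u, v) in f_i, and replace dx_i by d F_i = (∂F_i/∂u) du + (∂F_i/∂v) dv.
  For the x component: f_1(F) = 12*u*v - 8*u + 12*v^2 + 1; d F_1 = (-4*u + 3*v) du + (3*u + 1) dv
  For the y component: f_2(F) = 4*u^2 - 9*u*v + 2*u - 3*v^2 - 2*v; d F_2 = (2*v) du + (2*u) dv
  For the z component: f_3(F) = -4*u^2 + 9*u*v - 2*u + 3*v^2 + 2*v; d F_3 = (2 - 3*v) du + (-3*u - 6*v) dv
Combining and collecting du, dv coefficients:
  coeff of du: -28*u^2*v + 24*u^2 - 57*u*v^2 + 4*u*v - 8*u + 21*v^3 - 4*v^2 + 7*v
  coeff of dv: 20*u^3 + 15*u^2*v - 14*u^2 - 33*u*v^2 + 14*u*v - 5*u - 18*v^3 + 1
F^* omega = (-28*u^2*v + 24*u^2 - 57*u*v^2 + 4*u*v - 8*u + 21*v^3 - 4*v^2 + 7*v) du + (20*u^3 + 15*u^2*v - 14*u^2 - 33*u*v^2 + 14*u*v - 5*u - 18*v^3 + 1) dv.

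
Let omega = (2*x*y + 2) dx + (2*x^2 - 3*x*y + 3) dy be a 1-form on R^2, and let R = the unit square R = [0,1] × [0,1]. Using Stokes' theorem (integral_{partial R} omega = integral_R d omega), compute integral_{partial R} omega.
integral_(partial R) omega = -1/2

Stokes: integral_partial_R omega = integral_R d omega with d omega = (∂Q/∂x - ∂P/∂y) dx ∧ dy.
  ∂Q/∂x = 4*x - 3*y
  ∂P/∂y = 2*x
  integrand = ∂Q/∂x - ∂P/∂y = 2*x - 3*y.
Integrating over R: integral_0^1 integral_0^1 (2*x - 3*y) dx dy = -1/2.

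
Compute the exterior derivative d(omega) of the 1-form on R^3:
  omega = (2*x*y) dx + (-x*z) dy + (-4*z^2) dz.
d(omega) = (-2*x - z) dx ∧ dy + (x) dy ∧ dz

For a 1-form omega = sum_i f_i dx_i, the exterior derivative is
  d(omega) = sum_{i < j} (∂f_j/∂x_i - ∂f_i/∂x_j) dx_i ∧ dx_j.
  coefficient of dx ∧ dy: ∂f_2/∂x - ∂f_1/∂y = ∂(-x*z)/∂x - ∂(2*x*y)/∂y = -2*x - z
  coefficient of dy ∧ dz: ∂f_3/∂y - ∂f_2/∂z = ∂(-4*z^2)/∂y - ∂(-x*z)/∂z = x
Assembling: d(omega) = (-2*x - z) dx ∧ dy + (x) dy ∧ dz.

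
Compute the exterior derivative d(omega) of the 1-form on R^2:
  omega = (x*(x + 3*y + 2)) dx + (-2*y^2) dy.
d(omega) = (-3*x) dx ∧ dy

For a 1-form omega = sum_i f_i dx_i, the exterior derivative is
  d(omega) = sum_{i < j} (∂f_j/∂x_i - ∂f_i/∂x_j) dx_i ∧ dx_j.
  coefficient of dx ∧ dy: ∂f_2/∂x - ∂f_1/∂y = ∂(-2*y^2)/∂x - ∂(x*(x + 3*y + 2))/∂y = -3*x
Assembling: d(omega) = (-3*x) dx ∧ dy.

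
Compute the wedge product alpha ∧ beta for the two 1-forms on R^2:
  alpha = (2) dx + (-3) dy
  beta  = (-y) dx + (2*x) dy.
alpha ∧ beta = (4*x - 3*y) dx ∧ dy

Distribute the wedge, using dx_i ∧ dx_j = -dx_j ∧ dx_i and dx_i ∧ dx_i = 0. For each pair (i, j) with i < j, the coefficient of dx_i ∧ dx_j in alpha ∧ beta is (alpha_i * beta_j - alpha_j * beta_i). Collecting: alpha ∧ beta = (4*x - 3*y) dx ∧ dy.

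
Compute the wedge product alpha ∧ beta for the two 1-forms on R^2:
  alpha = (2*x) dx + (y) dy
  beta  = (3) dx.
alpha ∧ beta = (-3*y) dx ∧ dy

Distribute the wedge, using dx_i ∧ dx_j = -dx_j ∧ dx_i and dx_i ∧ dx_i = 0. For each pair (i, j) with i < j, the coefficient of dx_i ∧ dx_j in alpha ∧ beta is (alpha_i * beta_j - alpha_j * beta_i). Collecting: alpha ∧ beta = (-3*y) dx ∧ dy.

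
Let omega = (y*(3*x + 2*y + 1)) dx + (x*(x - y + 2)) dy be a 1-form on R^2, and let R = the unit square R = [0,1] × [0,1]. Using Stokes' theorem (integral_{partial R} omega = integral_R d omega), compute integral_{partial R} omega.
integral_(partial R) omega = -2

Stokes: integral_partial_R omega = integral_R d omega with d omega = (∂Q/∂x - ∂P/∂y) dx ∧ dy.
  ∂Q/∂x = 2*x - y + 2
  ∂P/∂y = 3*x + 4*y + 1
  integrand = ∂Q/∂x - ∂P/∂y = -x - 5*y + 1.
Integrating over R: integral_0^1 integral_0^1 (-x - 5*y + 1) dx dy = -2.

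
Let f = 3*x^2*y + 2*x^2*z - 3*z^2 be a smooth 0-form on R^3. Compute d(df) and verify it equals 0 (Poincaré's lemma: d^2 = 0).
d(df) = 0

Step 1: df = sum_i (∂f/∂x_i) dx_i = (2*x*(3*y + 2*z)) dx + (3*x^2) dy + (2*x^2 - 6*z) dz.
Step 2: Apply d again. Using the 1-form formula, the coefficient of dx ∧ dy in d(df) is ∂^2 f/∂x ∂y - ∂^2 f/∂y ∂x = (6*x) - (6*x) = 0 (equality of mixed partials for smooth f).
Similarly for dx ∧ dz and dy ∧ dz — all coefficients vanish. So d(df) = 0.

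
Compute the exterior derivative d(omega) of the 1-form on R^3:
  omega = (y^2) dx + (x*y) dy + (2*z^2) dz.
d(omega) = (-y) dx ∧ dy

For a 1-form omega = sum_i f_i dx_i, the exterior derivative is
  d(omega) = sum_{i < j} (∂f_j/∂x_i - ∂f_i/∂x_j) dx_i ∧ dx_j.
  coefficient of dx ∧ dy: ∂f_2/∂x - ∂f_1/∂y = ∂(x*y)/∂x - ∂(y^2)/∂y = -y
Assembling: d(omega) = (-y) dx ∧ dy.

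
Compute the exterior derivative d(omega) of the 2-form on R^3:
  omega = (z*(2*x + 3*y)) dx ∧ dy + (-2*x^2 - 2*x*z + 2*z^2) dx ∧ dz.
d(omega) = (2*x + 3*y) dx ∧ dy ∧ dz

For a 2-form omega = sum_{i<j} g_{ij} dx_i ∧ dx_j, the exterior derivative is
  d(omega) = sum_{i<j} d(g_{ij}) ∧ dx_i ∧ dx_j = sum_{i<j, k} (∂g_{ij}/∂x_k) dx_k ∧ dx_i ∧ dx_j.
Expand each term, using dx_k ∧ dx_i ∧ dx_j = sgn(permutation) dx_{(a)} ∧ dx_{(b)} ∧ dx_{(c)} with (a < b < c) sorted:
  d(z*(2*x + 3*y)) includes (∂/∂z)(z*(2*x + 3*y)) dz = (2*x + 3*y) dz, which multiplied by dx ∧ dy gives (2*x + 3*y) dx ∧ dy ∧ dz
Collecting like 3-forms: d(omega) = (2*x + 3*y) dx ∧ dy ∧ dz.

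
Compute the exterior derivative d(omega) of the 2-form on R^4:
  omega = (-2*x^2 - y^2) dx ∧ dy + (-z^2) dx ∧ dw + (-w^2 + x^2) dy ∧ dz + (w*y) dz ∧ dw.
d(omega) = (2*z) dx ∧ dz ∧ dw + (2*x) dx ∧ dy ∧ dz + (-w) dy ∧ dz ∧ dw

For a 2-form omega = sum_{i<j} g_{ij} dx_i ∧ dx_j, the exterior derivative is
  d(omega) = sum_{i<j} d(g_{ij}) ∧ dx_i ∧ dx_j = sum_{i<j, k} (∂g_{ij}/∂x_k) dx_k ∧ dx_i ∧ dx_j.
Expand each term, using dx_k ∧ dx_i ∧ dx_j = sgn(permutation) dx_{(a)} ∧ dx_{(b)} ∧ dx_{(c)} with (a < b < c) sorted:
  d(-z^2) includes (∂/∂z)(-z^2) dz = (-2*z) dz, which multiplied by dx ∧ dw gives (2*z) dx ∧ dz ∧ dw
  d(-w^2 + x^2) includes (∂/∂x)(-w^2 + x^2) dx = (2*x) dx, which multiplied by dy ∧ dz gives (2*x) dx ∧ dy ∧ dz
  d(-w^2 + x^2) includes (∂/∂w)(-w^2 + x^2) dw = (-2*w) dw, which multiplied by dy ∧ dz gives (-2*w) dy ∧ dz ∧ dw
  d(w*y) includes (∂/∂y)(w*y) dy = (w) dy, which multiplied by dz ∧ dw gives (w) dy ∧ dz ∧ dw
Collecting like 3-forms: d(omega) = (2*z) dx ∧ dz ∧ dw + (2*x) dx ∧ dy ∧ dz + (-w) dy ∧ dz ∧ dw.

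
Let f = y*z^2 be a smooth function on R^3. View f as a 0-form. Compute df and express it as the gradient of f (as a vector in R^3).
df = (0) dx + (z^2) dy + (2*y*z) dz; grad f = (0, z^2, 2*y*z)

For a 0-form f, d f = (∂f/∂x) dx + (∂f/∂y) dy + (∂f/∂z) dz. The components of the vector representation are exactly the entries of grad f in Cartesian coordinates:
  ∂f/∂x = 0
  ∂f/∂y = z^2
  ∂f/∂z = 2*y*z.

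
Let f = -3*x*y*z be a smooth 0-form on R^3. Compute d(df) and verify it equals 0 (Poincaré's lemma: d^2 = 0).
d(df) = 0

Step 1: df = sum_i (∂f/∂x_i) dx_i = (-3*y*z) dx + (-3*x*z) dy + (-3*x*y) dz.
Step 2: Apply d again. Using the 1-form formula, the coefficient of dx ∧ dy in d(df) is ∂^2 f/∂x ∂y - ∂^2 f/∂y ∂x = (-3*z) - (-3*z) = 0 (equality of mixed partials for smooth f).
Similarly for dx ∧ dz and dy ∧ dz — all coefficients vanish. So d(df) = 0.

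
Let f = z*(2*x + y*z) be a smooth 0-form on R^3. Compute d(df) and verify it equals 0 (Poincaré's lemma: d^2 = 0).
d(df) = 0

Step 1: df = sum_i (∂f/∂x_i) dx_i = (2*z) dx + (z^2) dy + (2*x + 2*y*z) dz.
Step 2: Apply d again. Using the 1-form formula, the coefficient of dx ∧ dy in d(df) is ∂^2 f/∂x ∂y - ∂^2 f/∂y ∂x = (0) - (0) = 0 (equality of mixed partials for smooth f).
Similarly for dx ∧ dz and dy ∧ dz — all coefficients vanish. So d(df) = 0.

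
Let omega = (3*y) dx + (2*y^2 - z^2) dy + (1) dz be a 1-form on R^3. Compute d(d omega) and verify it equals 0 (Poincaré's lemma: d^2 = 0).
d(d omega) = 0

Step 1: d omega = sum_{i<j} (∂f_j/∂x_i - ∂f_i/∂x_j) dx_i ∧ dx_j:
  coeff of dx ∧ dy: -3
  coeff of dx ∧ dz: 0
  coeff of dy ∧ dz: 2*z
Step 2: Apply d again to each 2-form coefficient. The only possible 3-form in R^3 is dx ∧ dy ∧ dz, with coefficient
  ∂(coeff of dy∧dz)/∂x - ∂(coeff of dx∧dz)/∂y + ∂(coeff of dx∧dy)/∂z
  = ∂/∂x (2*z) - ∂/∂y (0) + ∂/∂z (-3).
Each of these terms simplifies to sums of mixed partials that cancel in pairs. The result is 0 (by equality of mixed partials for smooth functions — Schwarz / Clairaut).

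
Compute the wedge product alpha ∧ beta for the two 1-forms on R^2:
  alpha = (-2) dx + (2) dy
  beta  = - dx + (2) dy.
alpha ∧ beta = (-2) dx ∧ dy

Distribute the wedge, using dx_i ∧ dx_j = -dx_j ∧ dx_i and dx_i ∧ dx_i = 0. For each pair (i, j) with i < j, the coefficient of dx_i ∧ dx_j in alpha ∧ beta is (alpha_i * beta_j - alpha_j * beta_i). Collecting: alpha ∧ beta = (-2) dx ∧ dy.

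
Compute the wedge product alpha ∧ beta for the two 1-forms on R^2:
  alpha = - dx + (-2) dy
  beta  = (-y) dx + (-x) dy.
alpha ∧ beta = (x - 2*y) dx ∧ dy

Distribute the wedge, using dx_i ∧ dx_j = -dx_j ∧ dx_i and dx_i ∧ dx_i = 0. For each pair (i, j) with i < j, the coefficient of dx_i ∧ dx_j in alpha ∧ beta is (alpha_i * beta_j - alpha_j * beta_i). Collecting: alpha ∧ beta = (x - 2*y) dx ∧ dy.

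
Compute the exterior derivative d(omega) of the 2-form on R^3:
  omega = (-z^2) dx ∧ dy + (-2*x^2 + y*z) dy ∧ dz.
d(omega) = (-4*x - 2*z) dx ∧ dy ∧ dz

For a 2-form omega = sum_{i<j} g_{ij} dx_i ∧ dx_j, the exterior derivative is
  d(omega) = sum_{i<j} d(g_{ij}) ∧ dx_i ∧ dx_j = sum_{i<j, k} (∂g_{ij}/∂x_k) dx_k ∧ dx_i ∧ dx_j.
Expand each term, using dx_k ∧ dx_i ∧ dx_j = sgn(permutation) dx_{(a)} ∧ dx_{(b)} ∧ dx_{(c)} with (a < b < c) sorted:
  d(-z^2) includes (∂/∂z)(-z^2) dz = (-2*z) dz, which multiplied by dx ∧ dy gives (-2*z) dx ∧ dy ∧ dz
  d(-2*x^2 + y*z) includes (∂/∂x)(-2*x^2 + y*z) dx = (-4*x) dx, which multiplied by dy ∧ dz gives (-4*x) dx ∧ dy ∧ dz
Collecting like 3-forms: d(omega) = (-4*x - 2*z) dx ∧ dy ∧ dz.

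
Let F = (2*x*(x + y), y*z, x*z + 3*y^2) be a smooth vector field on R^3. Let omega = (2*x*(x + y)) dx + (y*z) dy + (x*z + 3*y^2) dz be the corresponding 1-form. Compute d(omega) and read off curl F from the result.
d(omega) = (5*y) dy ∧ dz + (-z) dz ∧ dx + (-2*x) dx ∧ dy; curl F = (5*y, -z, -2*x)

d omega = sum_{i<j} (∂f_j/∂x_i - ∂f_i/∂x_j) dx_i ∧ dx_j. Under the identification (dy ∧ dz, dz ∧ dx, dx ∧ dy) ↔ (e_x, e_y, e_z), the coefficients are exactly the components of curl F. Compute:
  ∂R/∂y - ∂Q/∂z = (6*y) - (y) = 5*y
  ∂P/∂z - ∂R/∂x = (0) - (z) = -z
  ∂Q/∂x - ∂P/∂y = (0) - (2*x) = -2*x.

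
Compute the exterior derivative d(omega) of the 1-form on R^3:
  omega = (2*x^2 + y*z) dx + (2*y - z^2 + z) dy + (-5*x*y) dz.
d(omega) = (-z) dx ∧ dy + (-6*y) dx ∧ dz + (-5*x + 2*z - 1) dy ∧ dz

For a 1-form omega = sum_i f_i dx_i, the exterior derivative is
  d(omega) = sum_{i < j} (∂f_j/∂x_i - ∂f_i/∂x_j) dx_i ∧ dx_j.
  coefficient of dx ∧ dy: ∂f_2/∂x - ∂f_1/∂y = ∂(2*y - z^2 + z)/∂x - ∂(2*x^2 + y*z)/∂y = -z
  coefficient of dx ∧ dz: ∂f_3/∂x - ∂f_1/∂z = ∂(-5*x*y)/∂x - ∂(2*x^2 + y*z)/∂z = -6*y
  coefficient of dy ∧ dz: ∂f_3/∂y - ∂f_2/∂z = ∂(-5*x*y)/∂y - ∂(2*y - z^2 + z)/∂z = -5*x + 2*z - 1
Assembling: d(omega) = (-z) dx ∧ dy + (-6*y) dx ∧ dz + (-5*x + 2*z - 1) dy ∧ dz.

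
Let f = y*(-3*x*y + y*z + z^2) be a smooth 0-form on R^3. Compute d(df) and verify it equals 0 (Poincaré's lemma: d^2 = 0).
d(df) = 0

Step 1: df = sum_i (∂f/∂x_i) dx_i = (-3*y^2) dx + (-6*x*y + 2*y*z + z^2) dy + (y*(y + 2*z)) dz.
Step 2: Apply d again. Using the 1-form formula, the coefficient of dx ∧ dy in d(df) is ∂^2 f/∂x ∂y - ∂^2 f/∂y ∂x = (-6*y) - (-6*y) = 0 (equality of mixed partials for smooth f).
Similarly for dx ∧ dz and dy ∧ dz — all coefficients vanish. So d(df) = 0.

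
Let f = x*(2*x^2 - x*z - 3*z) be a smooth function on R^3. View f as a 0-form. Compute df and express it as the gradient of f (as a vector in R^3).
df = (6*x^2 - 2*x*z - 3*z) dx + (0) dy + (x*(-x - 3)) dz; grad f = (6*x^2 - 2*x*z - 3*z, 0, x*(-x - 3))

For a 0-form f, d f = (∂f/∂x) dx + (∂f/∂y) dy + (∂f/∂z) dz. The components of the vector representation are exactly the entries of grad f in Cartesian coordinates:
  ∂f/∂x = 6*x^2 - 2*x*z - 3*z
  ∂f/∂y = 0
  ∂f/∂z = x*(-x - 3).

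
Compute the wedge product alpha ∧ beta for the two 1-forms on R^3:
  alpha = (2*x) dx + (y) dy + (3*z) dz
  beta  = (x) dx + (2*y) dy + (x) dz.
alpha ∧ beta = (3*x*y) dx ∧ dy + (x*(2*x - 3*z)) dx ∧ dz + (y*(x - 6*z)) dy ∧ dz

Distribute the wedge, using dx_i ∧ dx_j = -dx_j ∧ dx_i and dx_i ∧ dx_i = 0. For each pair (i, j) with i < j, the coefficient of dx_i ∧ dx_j in alpha ∧ beta is (alpha_i * beta_j - alpha_j * beta_i). Collecting: alpha ∧ beta = (3*x*y) dx ∧ dy + (x*(2*x - 3*z)) dx ∧ dz + (y*(x - 6*z)) dy ∧ dz.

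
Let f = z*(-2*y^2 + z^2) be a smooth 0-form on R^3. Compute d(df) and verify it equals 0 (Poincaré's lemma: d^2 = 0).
d(df) = 0

Step 1: df = sum_i (∂f/∂x_i) dx_i = (0) dx + (-4*y*z) dy + (-2*y^2 + 3*z^2) dz.
Step 2: Apply d again. Using the 1-form formula, the coefficient of dx ∧ dy in d(df) is ∂^2 f/∂x ∂y - ∂^2 f/∂y ∂x = (0) - (0) = 0 (equality of mixed partials for smooth f).
Similarly for dx ∧ dz and dy ∧ dz — all coefficients vanish. So d(df) = 0.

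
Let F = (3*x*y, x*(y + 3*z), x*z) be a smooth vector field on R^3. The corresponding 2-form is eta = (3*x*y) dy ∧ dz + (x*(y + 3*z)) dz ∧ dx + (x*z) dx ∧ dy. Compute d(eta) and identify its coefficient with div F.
d(eta) = (2*x + 3*y) dx ∧ dy ∧ dz; div F = 2*x + 3*y

For a 2-form in R^3 of the form above, applying d gives a 3-form with coefficient ∂P/∂x + ∂Q/∂y + ∂R/∂z:
  ∂P/∂x = 3*y
  ∂Q/∂y = x
  ∂R/∂z = x
Sum = 2*x + 3*y, which is exactly div F.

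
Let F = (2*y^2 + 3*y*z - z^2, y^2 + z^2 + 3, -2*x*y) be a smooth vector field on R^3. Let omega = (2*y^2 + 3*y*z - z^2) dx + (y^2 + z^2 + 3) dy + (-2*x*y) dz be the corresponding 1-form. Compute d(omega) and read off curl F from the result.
d(omega) = (-2*x - 2*z) dy ∧ dz + (5*y - 2*z) dz ∧ dx + (-4*y - 3*z) dx ∧ dy; curl F = (-2*x - 2*z, 5*y - 2*z, -4*y - 3*z)

d omega = sum_{i<j} (∂f_j/∂x_i - ∂f_i/∂x_j) dx_i ∧ dx_j. Under the identification (dy ∧ dz, dz ∧ dx, dx ∧ dy) ↔ (e_x, e_y, e_z), the coefficients are exactly the components of curl F. Compute:
  ∂R/∂y - ∂Q/∂z = (-2*x) - (2*z) = -2*x - 2*z
  ∂P/∂z - ∂R/∂x = (3*y - 2*z) - (-2*y) = 5*y - 2*z
  ∂Q/∂x - ∂P/∂y = (0) - (4*y + 3*z) = -4*y - 3*z.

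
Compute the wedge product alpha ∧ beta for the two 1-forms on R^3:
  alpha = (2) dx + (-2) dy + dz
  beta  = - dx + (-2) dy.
alpha ∧ beta = (-6) dx ∧ dy + (1) dx ∧ dz + (2) dy ∧ dz

Distribute the wedge, using dx_i ∧ dx_j = -dx_j ∧ dx_i and dx_i ∧ dx_i = 0. For each pair (i, j) with i < j, the coefficient of dx_i ∧ dx_j in alpha ∧ beta is (alpha_i * beta_j - alpha_j * beta_i). Collecting: alpha ∧ beta = (-6) dx ∧ dy + (1) dx ∧ dz + (2) dy ∧ dz.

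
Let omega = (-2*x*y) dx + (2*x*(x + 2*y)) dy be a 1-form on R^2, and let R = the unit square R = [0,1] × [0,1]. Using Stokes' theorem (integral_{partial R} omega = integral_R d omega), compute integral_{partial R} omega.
integral_(partial R) omega = 5

Stokes: integral_partial_R omega = integral_R d omega with d omega = (∂Q/∂x - ∂P/∂y) dx ∧ dy.
  ∂Q/∂x = 4*x + 4*y
  ∂P/∂y = -2*x
  integrand = ∂Q/∂x - ∂P/∂y = 6*x + 4*y.
Integrating over R: integral_0^1 integral_0^1 (6*x + 4*y) dx dy = 5.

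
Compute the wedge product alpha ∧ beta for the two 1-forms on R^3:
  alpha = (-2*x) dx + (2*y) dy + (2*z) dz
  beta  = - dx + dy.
alpha ∧ beta = (-2*x + 2*y) dx ∧ dy + (2*z) dx ∧ dz + (-2*z) dy ∧ dz

Distribute the wedge, using dx_i ∧ dx_j = -dx_j ∧ dx_i and dx_i ∧ dx_i = 0. For each pair (i, j) with i < j, the coefficient of dx_i ∧ dx_j in alpha ∧ beta is (alpha_i * beta_j - alpha_j * beta_i). Collecting: alpha ∧ beta = (-2*x + 2*y) dx ∧ dy + (2*z) dx ∧ dz + (-2*z) dy ∧ dz.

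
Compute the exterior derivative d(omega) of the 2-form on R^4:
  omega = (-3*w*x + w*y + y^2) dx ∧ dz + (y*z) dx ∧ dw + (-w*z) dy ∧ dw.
d(omega) = (-w - 2*y) dx ∧ dy ∧ dz + (-3*x) dx ∧ dz ∧ dw + (-z) dx ∧ dy ∧ dw + (w) dy ∧ dz ∧ dw

For a 2-form omega = sum_{i<j} g_{ij} dx_i ∧ dx_j, the exterior derivative is
  d(omega) = sum_{i<j} d(g_{ij}) ∧ dx_i ∧ dx_j = sum_{i<j, k} (∂g_{ij}/∂x_k) dx_k ∧ dx_i ∧ dx_j.
Expand each term, using dx_k ∧ dx_i ∧ dx_j = sgn(permutation) dx_{(a)} ∧ dx_{(b)} ∧ dx_{(c)} with (a < b < c) sorted:
  d(-3*w*x + w*y + y^2) includes (∂/∂y)(-3*w*x + w*y + y^2) dy = (w + 2*y) dy, which multiplied by dx ∧ dz gives (-w - 2*y) dx ∧ dy ∧ dz
  d(-3*w*x + w*y + y^2) includes (∂/∂w)(-3*w*x + w*y + y^2) dw = (-3*x + y) dw, which multiplied by dx ∧ dz gives (-3*x + y) dx ∧ dz ∧ dw
  d(y*z) includes (∂/∂y)(y*z) dy = (z) dy, which multiplied by dx ∧ dw gives (-z) dx ∧ dy ∧ dw
  d(y*z) includes (∂/∂z)(y*z) dz = (y) dz, which multiplied by dx ∧ dw gives (-y) dx ∧ dz ∧ dw
  d(-w*z) includes (∂/∂z)(-w*z) dz = (-w) dz, which multiplied by dy ∧ dw gives (w) dy ∧ dz ∧ dw
Collecting like 3-forms: d(omega) = (-w - 2*y) dx ∧ dy ∧ dz + (-3*x) dx ∧ dz ∧ dw + (-z) dx ∧ dy ∧ dw + (w) dy ∧ dz ∧ dw.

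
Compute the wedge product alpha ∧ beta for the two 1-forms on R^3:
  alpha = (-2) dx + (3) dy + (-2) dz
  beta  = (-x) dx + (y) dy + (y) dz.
alpha ∧ beta = (3*x - 2*y) dx ∧ dy + (-2*x - 2*y) dx ∧ dz + (5*y) dy ∧ dz

Distribute the wedge, using dx_i ∧ dx_j = -dx_j ∧ dx_i and dx_i ∧ dx_i = 0. For each pair (i, j) with i < j, the coefficient of dx_i ∧ dx_j in alpha ∧ beta is (alpha_i * beta_j - alpha_j * beta_i). Collecting: alpha ∧ beta = (3*x - 2*y) dx ∧ dy + (-2*x - 2*y) dx ∧ dz + (5*y) dy ∧ dz.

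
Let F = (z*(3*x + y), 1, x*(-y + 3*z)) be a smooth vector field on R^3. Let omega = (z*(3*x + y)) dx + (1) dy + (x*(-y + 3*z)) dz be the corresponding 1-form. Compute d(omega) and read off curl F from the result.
d(omega) = (-x) dy ∧ dz + (3*x + 2*y - 3*z) dz ∧ dx + (-z) dx ∧ dy; curl F = (-x, 3*x + 2*y - 3*z, -z)

d omega = sum_{i<j} (∂f_j/∂x_i - ∂f_i/∂x_j) dx_i ∧ dx_j. Under the identification (dy ∧ dz, dz ∧ dx, dx ∧ dy) ↔ (e_x, e_y, e_z), the coefficients are exactly the components of curl F. Compute:
  ∂R/∂y - ∂Q/∂z = (-x) - (0) = -x
  ∂P/∂z - ∂R/∂x = (3*x + y) - (-y + 3*z) = 3*x + 2*y - 3*z
  ∂Q/∂x - ∂P/∂y = (0) - (z) = -z.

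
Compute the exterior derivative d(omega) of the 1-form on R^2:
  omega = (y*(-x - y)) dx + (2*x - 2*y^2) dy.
d(omega) = (x + 2*y + 2) dx ∧ dy

For a 1-form omega = sum_i f_i dx_i, the exterior derivative is
  d(omega) = sum_{i < j} (∂f_j/∂x_i - ∂f_i/∂x_j) dx_i ∧ dx_j.
  coefficient of dx ∧ dy: ∂f_2/∂x - ∂f_1/∂y = ∂(2*x - 2*y^2)/∂x - ∂(y*(-x - y))/∂y = x + 2*y + 2
Assembling: d(omega) = (x + 2*y + 2) dx ∧ dy.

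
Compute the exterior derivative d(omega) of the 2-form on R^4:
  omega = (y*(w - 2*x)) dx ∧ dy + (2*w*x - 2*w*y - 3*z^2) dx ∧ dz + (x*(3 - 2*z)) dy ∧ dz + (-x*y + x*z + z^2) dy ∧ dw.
d(omega) = (z) dx ∧ dy ∧ dw + (2*w - 2*z + 3) dx ∧ dy ∧ dz + (2*x - 2*y) dx ∧ dz ∧ dw + (-x - 2*z) dy ∧ dz ∧ dw

For a 2-form omega = sum_{i<j} g_{ij} dx_i ∧ dx_j, the exterior derivative is
  d(omega) = sum_{i<j} d(g_{ij}) ∧ dx_i ∧ dx_j = sum_{i<j, k} (∂g_{ij}/∂x_k) dx_k ∧ dx_i ∧ dx_j.
Expand each term, using dx_k ∧ dx_i ∧ dx_j = sgn(permutation) dx_{(a)} ∧ dx_{(b)} ∧ dx_{(c)} with (a < b < c) sorted:
  d(y*(w - 2*x)) includes (∂/∂w)(y*(w - 2*x)) dw = (y) dw, which multiplied by dx ∧ dy gives (y) dx ∧ dy ∧ dw
  d(2*w*x - 2*w*y - 3*z^2) includes (∂/∂y)(2*w*x - 2*w*y - 3*z^2) dy = (-2*w) dy, which multiplied by dx ∧ dz gives (2*w) dx ∧ dy ∧ dz
  d(2*w*x - 2*w*y - 3*z^2) includes (∂/∂w)(2*w*x - 2*w*y - 3*z^2) dw = (2*x - 2*y) dw, which multiplied by dx ∧ dz gives (2*x - 2*y) dx ∧ dz ∧ dw
  d(x*(3 - 2*z)) includes (∂/∂x)(x*(3 - 2*z)) dx = (3 - 2*z) dx, which multiplied by dy ∧ dz gives (3 - 2*z) dx ∧ dy ∧ dz
  d(-x*y + x*z + z^2) includes (∂/∂x)(-x*y + x*z + z^2) dx = (-y + z) dx, which multiplied by dy ∧ dw gives (-y + z) dx ∧ dy ∧ dw
  d(-x*y + x*z + z^2) includes (∂/∂z)(-x*y + x*z + z^2) dz = (x + 2*z) dz, which multiplied by dy ∧ dw gives (-x - 2*z) dy ∧ dz ∧ dw
Collecting like 3-forms: d(omega) = (z) dx ∧ dy ∧ dw + (2*w - 2*z + 3) dx ∧ dy ∧ dz + (2*x - 2*y) dx ∧ dz ∧ dw + (-x - 2*z) dy ∧ dz ∧ dw.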